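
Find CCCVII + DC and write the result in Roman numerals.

CCCVII = 307
DC = 600
307 + 600 = 907

CMVII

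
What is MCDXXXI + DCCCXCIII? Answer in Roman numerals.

MCDXXXI = 1431
DCCCXCIII = 893
1431 + 893 = 2324

MMCCCXXIV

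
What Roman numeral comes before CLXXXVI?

CLXXXVI = 186, so the previous integer is 186 - 1 = 185

CLXXXV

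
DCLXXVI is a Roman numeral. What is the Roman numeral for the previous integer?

DCLXXVI = 676, so the previous integer is 676 - 1 = 675

DCLXXV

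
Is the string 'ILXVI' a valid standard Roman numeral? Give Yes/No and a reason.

'ILXVI': Invalid subtractive combination: IL

No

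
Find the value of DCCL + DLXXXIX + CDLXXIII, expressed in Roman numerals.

DCCL = 750, DLXXXIX = 589, CDLXXIII = 473
750 + 589 = 1339
1339 + 473 = 1812

MDCCCXII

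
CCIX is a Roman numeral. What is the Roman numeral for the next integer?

CCIX = 209; next is 210

CCX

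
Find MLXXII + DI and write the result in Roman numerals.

MLXXII = 1072
DI = 501
1072 + 501 = 1573

MDLXXIII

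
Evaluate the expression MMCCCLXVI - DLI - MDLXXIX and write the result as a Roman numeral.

MMCCCLXVI = 2366, DLI = 551, MDLXXIX = 1579
2366 - 551 = 1815
1815 - 1579 = 236

CCXXXVI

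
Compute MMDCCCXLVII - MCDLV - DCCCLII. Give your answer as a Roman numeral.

MMDCCCXLVII = 2847, MCDLV = 1455, DCCCLII = 852
2847 - 1455 = 1392
1392 - 852 = 540

DXL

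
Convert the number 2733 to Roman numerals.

Convert 2733 to Roman numerals:
  2733 contains 2×1000 (MM)
  733 contains 1×500 (D)
  233 contains 2×100 (CC)
  33 contains 3×10 (XXX)
  3 contains 3×1 (III)

MMDCCXXXIII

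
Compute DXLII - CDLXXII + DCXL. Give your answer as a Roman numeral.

DXLII = 542, CDLXXII = 472, DCXL = 640
542 - 472 = 70
70 + 640 = 710

DCCX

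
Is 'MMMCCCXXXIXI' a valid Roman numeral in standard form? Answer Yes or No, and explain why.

'MMMCCCXXXIXI': I cannot come right after the subtractive pair IX: once I is subtracted in IX, the next symbol must be smaller than I

No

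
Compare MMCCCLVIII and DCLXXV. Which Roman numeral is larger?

MMCCCLVIII = 2358
DCLXXV = 675
2358 is larger

MMCCCLVIII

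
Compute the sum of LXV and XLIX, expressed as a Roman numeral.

LXV = 65
XLIX = 49
65 + 49 = 114

CXIV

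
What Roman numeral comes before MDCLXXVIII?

MDCLXXVIII = 1678, so the previous integer is 1678 - 1 = 1677

MDCLXXVII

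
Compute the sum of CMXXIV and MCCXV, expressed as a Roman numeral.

CMXXIV = 924
MCCXV = 1215
924 + 1215 = 2139

MMCXXXIX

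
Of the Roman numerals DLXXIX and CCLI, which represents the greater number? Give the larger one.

DLXXIX = 579
CCLI = 251
579 is larger

DLXXIX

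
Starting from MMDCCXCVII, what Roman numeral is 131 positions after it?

MMDCCXCVII = 2797
2797 + 131 = 2928

MMCMXXVIII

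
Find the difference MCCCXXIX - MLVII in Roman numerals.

MCCCXXIX = 1329
MLVII = 1057
1329 - 1057 = 272

CCLXXII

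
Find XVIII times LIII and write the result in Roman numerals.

XVIII = 18
LIII = 53
18 × 53 = 954

CMLIV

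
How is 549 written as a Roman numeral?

Convert 549 to Roman numerals:
  549 contains 1×500 (D)
  49 contains 1×40 (XL)
  9 contains 1×9 (IX)

DXLIX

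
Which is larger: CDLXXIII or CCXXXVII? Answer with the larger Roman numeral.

CDLXXIII = 473
CCXXXVII = 237
473 is larger

CDLXXIII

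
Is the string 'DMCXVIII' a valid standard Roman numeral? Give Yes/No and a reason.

'DMCXVIII': Invalid subtractive combination: DM

No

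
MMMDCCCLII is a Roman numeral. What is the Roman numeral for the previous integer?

MMMDCCCLII = 3852, so the previous integer is 3852 - 1 = 3851

MMMDCCCLI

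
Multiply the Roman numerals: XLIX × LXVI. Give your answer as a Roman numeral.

XLIX = 49
LXVI = 66
49 × 66 = 3234

MMMCCXXXIV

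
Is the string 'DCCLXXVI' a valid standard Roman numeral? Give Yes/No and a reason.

'DCCLXXVI': Check the rules: uses only the symbols I, V, X, L, C, D, M; no symbol is repeated more than three times in a row; V, L and D each appear at most once; no smaller symbol precedes a larger one (values never increase from left to right). Value: D (500) + C (100) + C (100) + L (50) + X (10) + X (10) + V (5) + I (1) = 776. So it is a valid standard Roman numeral.

Yes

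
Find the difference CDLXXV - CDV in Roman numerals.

CDLXXV = 475
CDV = 405
475 - 405 = 70

LXX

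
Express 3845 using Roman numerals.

Convert 3845 to Roman numerals:
  3845 contains 3×1000 (MMM)
  845 contains 1×500 (D)
  345 contains 3×100 (CCC)
  45 contains 1×40 (XL)
  5 contains 1×5 (V)

MMMDCCCXLV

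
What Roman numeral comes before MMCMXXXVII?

MMCMXXXVII = 2937, so the previous integer is 2937 - 1 = 2936

MMCMXXXVI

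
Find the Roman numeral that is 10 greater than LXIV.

LXIV = 64
64 + 10 = 74

LXXIV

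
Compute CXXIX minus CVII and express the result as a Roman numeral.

CXXIX = 129
CVII = 107
129 - 107 = 22

XXII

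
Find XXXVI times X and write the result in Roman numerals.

XXXVI = 36
X = 10
36 × 10 = 360

CCCLX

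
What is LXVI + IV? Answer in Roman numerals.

LXVI = 66
IV = 4
66 + 4 = 70

LXX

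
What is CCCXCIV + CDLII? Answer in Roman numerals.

CCCXCIV = 394
CDLII = 452
394 + 452 = 846

DCCCXLVI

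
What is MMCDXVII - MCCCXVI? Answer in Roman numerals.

MMCDXVII = 2417
MCCCXVI = 1316
2417 - 1316 = 1101

MCI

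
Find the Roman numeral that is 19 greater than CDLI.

CDLI = 451
451 + 19 = 470

CDLXX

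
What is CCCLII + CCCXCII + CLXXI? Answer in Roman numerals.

CCCLII = 352, CCCXCII = 392, CLXXI = 171
352 + 392 = 744
744 + 171 = 915

CMXV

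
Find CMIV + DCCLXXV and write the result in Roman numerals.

CMIV = 904
DCCLXXV = 775
904 + 775 = 1679

MDCLXXIX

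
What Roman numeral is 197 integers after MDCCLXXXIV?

MDCCLXXXIV = 1784
1784 + 197 = 1981

MCMLXXXI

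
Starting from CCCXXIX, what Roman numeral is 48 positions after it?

CCCXXIX = 329
329 + 48 = 377

CCCLXXVII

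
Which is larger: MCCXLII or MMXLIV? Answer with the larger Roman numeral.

MCCXLII = 1242
MMXLIV = 2044
2044 is larger

MMXLIV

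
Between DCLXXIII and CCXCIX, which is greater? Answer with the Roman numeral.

DCLXXIII = 673
CCXCIX = 299
673 is larger

DCLXXIII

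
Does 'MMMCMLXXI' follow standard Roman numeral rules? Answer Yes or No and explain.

'MMMCMLXXI': Check the rules: uses only the symbols I, V, X, L, C, D, M; no symbol is repeated more than three times in a row; V, L and D each appear at most once; the only place a smaller symbol precedes a larger one is the allowed subtractive pair CM, the symbol right after such a pair (if any) is smaller than the pair's first symbol, and otherwise the values never increase from left to right. Value: M (1000) + M (1000) + M (1000) + CM (900) + L (50) + X (10) + X (10) + I (1) = 3971. So it is a valid standard Roman numeral.

Yes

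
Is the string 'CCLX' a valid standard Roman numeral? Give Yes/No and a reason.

'CCLX': Check the rules: uses only the symbols I, V, X, L, C, D, M; no symbol is repeated more than three times in a row; V, L and D each appear at most once; no smaller symbol precedes a larger one (values never increase from left to right). Value: C (100) + C (100) + L (50) + X (10) = 260. So it is a valid standard Roman numeral.

Yes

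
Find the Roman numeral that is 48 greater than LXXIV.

LXXIV = 74
74 + 48 = 122

CXXII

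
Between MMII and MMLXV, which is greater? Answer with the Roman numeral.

MMII = 2002
MMLXV = 2065
2065 is larger

MMLXV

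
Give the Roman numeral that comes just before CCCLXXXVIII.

CCCLXXXVIII = 388, so the previous integer is 388 - 1 = 387

CCCLXXXVII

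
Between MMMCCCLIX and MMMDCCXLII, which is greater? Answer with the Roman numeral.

MMMCCCLIX = 3359
MMMDCCXLII = 3742
3742 is larger

MMMDCCXLII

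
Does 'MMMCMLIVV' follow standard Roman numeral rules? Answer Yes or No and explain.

'MMMCMLIVV': V should not appear more than once

No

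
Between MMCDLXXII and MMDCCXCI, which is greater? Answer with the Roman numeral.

MMCDLXXII = 2472
MMDCCXCI = 2791
2791 is larger

MMDCCXCI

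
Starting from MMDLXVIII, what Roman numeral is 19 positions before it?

MMDLXVIII = 2568
2568 - 19 = 2549

MMDXLIX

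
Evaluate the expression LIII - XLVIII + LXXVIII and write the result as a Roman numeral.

LIII = 53, XLVIII = 48, LXXVIII = 78
53 - 48 = 5
5 + 78 = 83

LXXXIII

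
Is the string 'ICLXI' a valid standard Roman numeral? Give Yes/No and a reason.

'ICLXI': Invalid subtractive combination: IC

No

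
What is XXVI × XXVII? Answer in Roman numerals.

XXVI = 26
XXVII = 27
26 × 27 = 702

DCCII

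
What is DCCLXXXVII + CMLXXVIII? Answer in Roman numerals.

DCCLXXXVII = 787
CMLXXVIII = 978
787 + 978 = 1765

MDCCLXV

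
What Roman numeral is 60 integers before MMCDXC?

MMCDXC = 2490
2490 - 60 = 2430

MMCDXXX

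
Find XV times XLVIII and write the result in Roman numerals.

XV = 15
XLVIII = 48
15 × 48 = 720

DCCXX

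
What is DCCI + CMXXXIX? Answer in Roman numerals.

DCCI = 701
CMXXXIX = 939
701 + 939 = 1640

MDCXL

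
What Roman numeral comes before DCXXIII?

DCXXIII = 623, so the previous integer is 623 - 1 = 622

DCXXII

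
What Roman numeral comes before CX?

CX = 110, so the previous integer is 110 - 1 = 109

CIX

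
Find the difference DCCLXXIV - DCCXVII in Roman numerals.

DCCLXXIV = 774
DCCXVII = 717
774 - 717 = 57

LVII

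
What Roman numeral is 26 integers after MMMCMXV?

MMMCMXV = 3915
3915 + 26 = 3941

MMMCMXLI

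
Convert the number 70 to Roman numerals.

Convert 70 to Roman numerals:
  70 contains 1×50 (L)
  20 contains 2×10 (XX)

LXX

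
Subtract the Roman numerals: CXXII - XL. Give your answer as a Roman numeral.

CXXII = 122
XL = 40
122 - 40 = 82

LXXXII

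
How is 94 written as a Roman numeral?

Convert 94 to Roman numerals:
  94 contains 1×90 (XC)
  4 contains 1×4 (IV)

XCIV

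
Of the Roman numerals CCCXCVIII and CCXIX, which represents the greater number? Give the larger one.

CCCXCVIII = 398
CCXIX = 219
398 is larger

CCCXCVIII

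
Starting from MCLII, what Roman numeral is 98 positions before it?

MCLII = 1152
1152 - 98 = 1054

MLIV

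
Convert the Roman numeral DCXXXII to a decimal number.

DCXXXII: D=500, C=100, X=10, X=10, X=10, I=1, I=1
500 + 100 + 10 + 10 + 10 + 1 + 1 = 632

632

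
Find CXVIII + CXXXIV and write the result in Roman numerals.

CXVIII = 118
CXXXIV = 134
118 + 134 = 252

CCLII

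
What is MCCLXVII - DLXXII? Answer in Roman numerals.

MCCLXVII = 1267
DLXXII = 572
1267 - 572 = 695

DCXCV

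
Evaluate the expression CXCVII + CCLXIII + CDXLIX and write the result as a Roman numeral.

CXCVII = 197, CCLXIII = 263, CDXLIX = 449
197 + 263 = 460
460 + 449 = 909

CMIX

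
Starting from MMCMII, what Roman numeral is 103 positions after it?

MMCMII = 2902
2902 + 103 = 3005

MMMV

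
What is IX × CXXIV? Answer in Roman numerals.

IX = 9
CXXIV = 124
9 × 124 = 1116

MCXVI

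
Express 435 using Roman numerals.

Convert 435 to Roman numerals:
  435 contains 1×400 (CD)
  35 contains 3×10 (XXX)
  5 contains 1×5 (V)

CDXXXV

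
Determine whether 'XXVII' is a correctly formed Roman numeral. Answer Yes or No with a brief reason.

'XXVII': Check the rules: uses only the symbols I, V, X, L, C, D, M; no symbol is repeated more than three times in a row; V, L and D each appear at most once; no smaller symbol precedes a larger one (values never increase from left to right). Value: X (10) + X (10) + V (5) + I (1) + I (1) = 27. So it is a valid standard Roman numeral.

Yes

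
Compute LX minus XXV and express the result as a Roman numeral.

LX = 60
XXV = 25
60 - 25 = 35

XXXV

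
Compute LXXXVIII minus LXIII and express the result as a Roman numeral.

LXXXVIII = 88
LXIII = 63
88 - 63 = 25

XXV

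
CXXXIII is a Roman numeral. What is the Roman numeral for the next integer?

CXXXIII = 133, so the next integer is 133 + 1 = 134

CXXXIV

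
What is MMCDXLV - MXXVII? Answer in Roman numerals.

MMCDXLV = 2445
MXXVII = 1027
2445 - 1027 = 1418

MCDXVIII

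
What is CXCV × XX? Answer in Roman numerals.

CXCV = 195
XX = 20
195 × 20 = 3900

MMMCM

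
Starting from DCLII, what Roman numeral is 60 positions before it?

DCLII = 652
652 - 60 = 592

DXCII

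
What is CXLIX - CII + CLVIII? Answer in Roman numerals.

CXLIX = 149, CII = 102, CLVIII = 158
149 - 102 = 47
47 + 158 = 205

CCV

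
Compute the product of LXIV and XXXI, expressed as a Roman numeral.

LXIV = 64
XXXI = 31
64 × 31 = 1984

MCMLXXXIV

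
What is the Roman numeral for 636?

Convert 636 to Roman numerals:
  636 contains 1×500 (D)
  136 contains 1×100 (C)
  36 contains 3×10 (XXX)
  6 contains 1×5 (V)
  1 contains 1×1 (I)

DCXXXVI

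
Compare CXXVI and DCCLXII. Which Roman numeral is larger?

CXXVI = 126
DCCLXII = 762
762 is larger

DCCLXII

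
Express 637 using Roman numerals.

Convert 637 to Roman numerals:
  637 contains 1×500 (D)
  137 contains 1×100 (C)
  37 contains 3×10 (XXX)
  7 contains 1×5 (V)
  2 contains 2×1 (II)

DCXXXVII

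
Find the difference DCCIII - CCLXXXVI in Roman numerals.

DCCIII = 703
CCLXXXVI = 286
703 - 286 = 417

CDXVII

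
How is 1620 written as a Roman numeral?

Convert 1620 to Roman numerals:
  1620 contains 1×1000 (M)
  620 contains 1×500 (D)
  120 contains 1×100 (C)
  20 contains 2×10 (XX)

MDCXX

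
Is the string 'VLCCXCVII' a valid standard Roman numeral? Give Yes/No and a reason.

'VLCCXCVII': V should not appear more than once

No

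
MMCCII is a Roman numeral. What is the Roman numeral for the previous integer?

MMCCII = 2202, so the previous integer is 2202 - 1 = 2201

MMCCI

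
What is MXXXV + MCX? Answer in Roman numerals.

MXXXV = 1035
MCX = 1110
1035 + 1110 = 2145

MMCXLV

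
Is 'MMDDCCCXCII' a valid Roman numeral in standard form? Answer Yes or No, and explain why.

'MMDDCCCXCII': D should not appear more than once

No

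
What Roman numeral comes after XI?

XI = 11; next is 12

XII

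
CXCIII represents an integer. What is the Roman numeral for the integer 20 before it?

CXCIII = 193
193 - 20 = 173

CLXXIII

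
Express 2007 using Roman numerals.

Convert 2007 to Roman numerals:
  2007 contains 2×1000 (MM)
  7 contains 1×5 (V)
  2 contains 2×1 (II)

MMVII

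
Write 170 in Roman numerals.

Convert 170 to Roman numerals:
  170 contains 1×100 (C)
  70 contains 1×50 (L)
  20 contains 2×10 (XX)

CLXX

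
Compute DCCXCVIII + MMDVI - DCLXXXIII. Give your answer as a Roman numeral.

DCCXCVIII = 798, MMDVI = 2506, DCLXXXIII = 683
798 + 2506 = 3304
3304 - 683 = 2621

MMDCXXI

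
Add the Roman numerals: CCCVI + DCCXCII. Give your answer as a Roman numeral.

CCCVI = 306
DCCXCII = 792
306 + 792 = 1098

MXCVIII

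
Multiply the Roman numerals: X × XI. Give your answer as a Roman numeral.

X = 10
XI = 11
10 × 11 = 110

CX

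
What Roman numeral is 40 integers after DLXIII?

DLXIII = 563
563 + 40 = 603

DCIII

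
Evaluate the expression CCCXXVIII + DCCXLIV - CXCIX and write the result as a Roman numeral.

CCCXXVIII = 328, DCCXLIV = 744, CXCIX = 199
328 + 744 = 1072
1072 - 199 = 873

DCCCLXXIII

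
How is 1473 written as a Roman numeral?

Convert 1473 to Roman numerals:
  1473 contains 1×1000 (M)
  473 contains 1×400 (CD)
  73 contains 1×50 (L)
  23 contains 2×10 (XX)
  3 contains 3×1 (III)

MCDLXXIII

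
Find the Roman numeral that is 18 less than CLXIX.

CLXIX = 169
169 - 18 = 151

CLI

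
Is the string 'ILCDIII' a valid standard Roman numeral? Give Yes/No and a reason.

'ILCDIII': Invalid subtractive combination: IL

No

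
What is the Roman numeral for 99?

Convert 99 to Roman numerals:
  99 contains 1×90 (XC)
  9 contains 1×9 (IX)

XCIX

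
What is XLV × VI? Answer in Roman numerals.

XLV = 45
VI = 6
45 × 6 = 270

CCLXX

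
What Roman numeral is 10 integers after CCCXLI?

CCCXLI = 341
341 + 10 = 351

CCCLI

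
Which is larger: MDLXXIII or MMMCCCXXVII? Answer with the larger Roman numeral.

MDLXXIII = 1573
MMMCCCXXVII = 3327
3327 is larger

MMMCCCXXVII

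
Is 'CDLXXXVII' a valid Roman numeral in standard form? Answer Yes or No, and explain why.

'CDLXXXVII': Check the rules: uses only the symbols I, V, X, L, C, D, M; no symbol is repeated more than three times in a row; V, L and D each appear at most once; the only place a smaller symbol precedes a larger one is the allowed subtractive pair CD, the symbol right after such a pair (if any) is smaller than the pair's first symbol, and otherwise the values never increase from left to right. Value: CD (400) + L (50) + X (10) + X (10) + X (10) + V (5) + I (1) + I (1) = 487. So it is a valid standard Roman numeral.

Yes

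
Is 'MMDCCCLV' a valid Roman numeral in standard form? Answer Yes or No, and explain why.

'MMDCCCLV': Check the rules: uses only the symbols I, V, X, L, C, D, M; no symbol is repeated more than three times in a row; V, L and D each appear at most once; no smaller symbol precedes a larger one (values never increase from left to right). Value: M (1000) + M (1000) + D (500) + C (100) + C (100) + C (100) + L (50) + V (5) = 2855. So it is a valid standard Roman numeral.

Yes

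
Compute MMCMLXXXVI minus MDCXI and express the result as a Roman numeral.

MMCMLXXXVI = 2986
MDCXI = 1611
2986 - 1611 = 1375

MCCCLXXV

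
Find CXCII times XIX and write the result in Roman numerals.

CXCII = 192
XIX = 19
192 × 19 = 3648

MMMDCXLVIII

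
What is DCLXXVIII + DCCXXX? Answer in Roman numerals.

DCLXXVIII = 678
DCCXXX = 730
678 + 730 = 1408

MCDVIII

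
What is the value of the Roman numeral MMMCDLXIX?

MMMCDLXIX: M=1000, M=1000, M=1000, CD=400, L=50, X=10, IX=9
1000 + 1000 + 1000 + 400 + 50 + 10 + 9 = 3469

3469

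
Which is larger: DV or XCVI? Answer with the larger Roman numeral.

DV = 505
XCVI = 96
505 is larger

DV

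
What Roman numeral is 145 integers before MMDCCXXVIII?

MMDCCXXVIII = 2728
2728 - 145 = 2583

MMDLXXXIII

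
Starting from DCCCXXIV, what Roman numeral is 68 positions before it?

DCCCXXIV = 824
824 - 68 = 756

DCCLVI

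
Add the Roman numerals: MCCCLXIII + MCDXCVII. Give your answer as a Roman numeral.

MCCCLXIII = 1363
MCDXCVII = 1497
1363 + 1497 = 2860

MMDCCCLX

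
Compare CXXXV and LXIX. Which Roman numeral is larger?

CXXXV = 135
LXIX = 69
135 is larger

CXXXV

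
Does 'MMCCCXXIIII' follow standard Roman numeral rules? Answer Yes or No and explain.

'MMCCCXXIIII': More than 3 consecutive I's

No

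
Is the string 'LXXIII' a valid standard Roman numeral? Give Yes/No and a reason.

'LXXIII': Check the rules: uses only the symbols I, V, X, L, C, D, M; no symbol is repeated more than three times in a row; V, L and D each appear at most once; no smaller symbol precedes a larger one (values never increase from left to right). Value: L (50) + X (10) + X (10) + I (1) + I (1) + I (1) = 73. So it is a valid standard Roman numeral.

Yes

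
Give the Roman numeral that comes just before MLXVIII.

MLXVIII = 1068, so the previous integer is 1068 - 1 = 1067

MLXVII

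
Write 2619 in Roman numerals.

Convert 2619 to Roman numerals:
  2619 contains 2×1000 (MM)
  619 contains 1×500 (D)
  119 contains 1×100 (C)
  19 contains 1×10 (X)
  9 contains 1×9 (IX)

MMDCXIX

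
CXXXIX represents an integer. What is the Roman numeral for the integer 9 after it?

CXXXIX = 139
139 + 9 = 148

CXLVIII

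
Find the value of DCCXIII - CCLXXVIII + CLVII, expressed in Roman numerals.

DCCXIII = 713, CCLXXVIII = 278, CLVII = 157
713 - 278 = 435
435 + 157 = 592

DXCII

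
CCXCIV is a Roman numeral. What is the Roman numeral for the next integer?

CCXCIV = 294, so the next integer is 294 + 1 = 295

CCXCV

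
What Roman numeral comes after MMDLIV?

MMDLIV = 2554; next is 2555

MMDLV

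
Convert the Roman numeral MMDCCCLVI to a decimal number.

MMDCCCLVI: M=1000, M=1000, D=500, C=100, C=100, C=100, L=50, V=5, I=1
1000 + 1000 + 500 + 100 + 100 + 100 + 50 + 5 + 1 = 2856

2856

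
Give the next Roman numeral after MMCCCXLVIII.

MMCCCXLVIII = 2348, so the next integer is 2348 + 1 = 2349

MMCCCXLIX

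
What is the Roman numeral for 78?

Convert 78 to Roman numerals:
  78 contains 1×50 (L)
  28 contains 2×10 (XX)
  8 contains 1×5 (V)
  3 contains 3×1 (III)

LXXVIII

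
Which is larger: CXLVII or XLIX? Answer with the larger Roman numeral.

CXLVII = 147
XLIX = 49
147 is larger

CXLVII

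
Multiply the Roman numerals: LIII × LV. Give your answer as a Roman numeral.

LIII = 53
LV = 55
53 × 55 = 2915

MMCMXV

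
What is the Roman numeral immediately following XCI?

XCI = 91; next is 92

XCII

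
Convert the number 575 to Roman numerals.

Convert 575 to Roman numerals:
  575 contains 1×500 (D)
  75 contains 1×50 (L)
  25 contains 2×10 (XX)
  5 contains 1×5 (V)

DLXXV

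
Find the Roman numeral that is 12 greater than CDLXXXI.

CDLXXXI = 481
481 + 12 = 493

CDXCIII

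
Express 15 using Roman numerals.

Convert 15 to Roman numerals:
  15 contains 1×10 (X)
  5 contains 1×5 (V)

XV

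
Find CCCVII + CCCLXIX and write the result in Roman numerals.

CCCVII = 307
CCCLXIX = 369
307 + 369 = 676

DCLXXVI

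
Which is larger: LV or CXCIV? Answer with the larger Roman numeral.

LV = 55
CXCIV = 194
194 is larger

CXCIV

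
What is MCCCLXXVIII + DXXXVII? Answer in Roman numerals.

MCCCLXXVIII = 1378
DXXXVII = 537
1378 + 537 = 1915

MCMXV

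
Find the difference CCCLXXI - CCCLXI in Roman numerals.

CCCLXXI = 371
CCCLXI = 361
371 - 361 = 10

X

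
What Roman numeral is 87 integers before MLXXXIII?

MLXXXIII = 1083
1083 - 87 = 996

CMXCVI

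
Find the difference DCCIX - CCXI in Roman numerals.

DCCIX = 709
CCXI = 211
709 - 211 = 498

CDXCVIII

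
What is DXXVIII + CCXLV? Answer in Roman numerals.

DXXVIII = 528
CCXLV = 245
528 + 245 = 773

DCCLXXIII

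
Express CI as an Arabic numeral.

CI: C=100, I=1
100 + 1 = 101

101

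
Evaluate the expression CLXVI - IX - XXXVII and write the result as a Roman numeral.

CLXVI = 166, IX = 9, XXXVII = 37
166 - 9 = 157
157 - 37 = 120

CXX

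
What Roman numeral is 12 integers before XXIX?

XXIX = 29
29 - 12 = 17

XVII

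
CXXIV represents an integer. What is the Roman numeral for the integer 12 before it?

CXXIV = 124
124 - 12 = 112

CXII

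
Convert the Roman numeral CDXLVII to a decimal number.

CDXLVII: CD=400, XL=40, V=5, I=1, I=1
400 + 40 + 5 + 1 + 1 = 447

447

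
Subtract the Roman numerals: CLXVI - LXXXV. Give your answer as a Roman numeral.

CLXVI = 166
LXXXV = 85
166 - 85 = 81

LXXXI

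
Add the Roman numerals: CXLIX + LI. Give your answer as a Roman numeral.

CXLIX = 149
LI = 51
149 + 51 = 200

CC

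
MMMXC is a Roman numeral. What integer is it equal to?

MMMXC: M=1000, M=1000, M=1000, XC=90
1000 + 1000 + 1000 + 90 = 3090

3090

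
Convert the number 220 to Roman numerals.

Convert 220 to Roman numerals:
  220 contains 2×100 (CC)
  20 contains 2×10 (XX)

CCXX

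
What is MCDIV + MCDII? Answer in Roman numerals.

MCDIV = 1404
MCDII = 1402
1404 + 1402 = 2806

MMDCCCVI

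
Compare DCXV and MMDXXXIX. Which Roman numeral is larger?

DCXV = 615
MMDXXXIX = 2539
2539 is larger

MMDXXXIX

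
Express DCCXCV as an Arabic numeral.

DCCXCV: D=500, C=100, C=100, XC=90, V=5
500 + 100 + 100 + 90 + 5 = 795

795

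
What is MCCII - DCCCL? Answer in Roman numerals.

MCCII = 1202
DCCCL = 850
1202 - 850 = 352

CCCLII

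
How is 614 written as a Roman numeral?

Convert 614 to Roman numerals:
  614 contains 1×500 (D)
  114 contains 1×100 (C)
  14 contains 1×10 (X)
  4 contains 1×4 (IV)

DCXIV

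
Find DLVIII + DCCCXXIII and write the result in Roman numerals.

DLVIII = 558
DCCCXXIII = 823
558 + 823 = 1381

MCCCLXXXI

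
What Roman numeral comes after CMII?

CMII = 902, so the next integer is 902 + 1 = 903

CMIII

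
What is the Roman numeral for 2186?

Convert 2186 to Roman numerals:
  2186 contains 2×1000 (MM)
  186 contains 1×100 (C)
  86 contains 1×50 (L)
  36 contains 3×10 (XXX)
  6 contains 1×5 (V)
  1 contains 1×1 (I)

MMCLXXXVI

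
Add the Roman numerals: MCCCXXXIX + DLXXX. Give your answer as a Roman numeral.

MCCCXXXIX = 1339
DLXXX = 580
1339 + 580 = 1919

MCMXIX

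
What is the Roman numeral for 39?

Convert 39 to Roman numerals:
  39 contains 3×10 (XXX)
  9 contains 1×9 (IX)

XXXIX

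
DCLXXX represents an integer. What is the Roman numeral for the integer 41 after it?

DCLXXX = 680
680 + 41 = 721

DCCXXI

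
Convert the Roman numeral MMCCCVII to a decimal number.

MMCCCVII: M=1000, M=1000, C=100, C=100, C=100, V=5, I=1, I=1
1000 + 1000 + 100 + 100 + 100 + 5 + 1 + 1 = 2307

2307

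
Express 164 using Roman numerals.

Convert 164 to Roman numerals:
  164 contains 1×100 (C)
  64 contains 1×50 (L)
  14 contains 1×10 (X)
  4 contains 1×4 (IV)

CLXIV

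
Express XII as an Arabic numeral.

XII: X=10, I=1, I=1
10 + 1 + 1 = 12

12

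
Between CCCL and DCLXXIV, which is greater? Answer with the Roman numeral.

CCCL = 350
DCLXXIV = 674
674 is larger

DCLXXIV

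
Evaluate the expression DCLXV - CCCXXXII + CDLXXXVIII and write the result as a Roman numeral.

DCLXV = 665, CCCXXXII = 332, CDLXXXVIII = 488
665 - 332 = 333
333 + 488 = 821

DCCCXXI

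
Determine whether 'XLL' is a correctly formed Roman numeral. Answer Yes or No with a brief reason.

'XLL': L should not appear more than once

No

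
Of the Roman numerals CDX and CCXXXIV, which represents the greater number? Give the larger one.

CDX = 410
CCXXXIV = 234
410 is larger

CDX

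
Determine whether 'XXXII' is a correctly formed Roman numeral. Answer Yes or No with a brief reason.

'XXXII': Check the rules: uses only the symbols I, V, X, L, C, D, M; no symbol is repeated more than three times in a row; V, L and D each appear at most once; no smaller symbol precedes a larger one (values never increase from left to right). Value: X (10) + X (10) + X (10) + I (1) + I (1) = 32. So it is a valid standard Roman numeral.

Yes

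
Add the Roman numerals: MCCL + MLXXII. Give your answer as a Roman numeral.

MCCL = 1250
MLXXII = 1072
1250 + 1072 = 2322

MMCCCXXII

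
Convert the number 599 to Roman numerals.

Convert 599 to Roman numerals:
  599 contains 1×500 (D)
  99 contains 1×90 (XC)
  9 contains 1×9 (IX)

DXCIX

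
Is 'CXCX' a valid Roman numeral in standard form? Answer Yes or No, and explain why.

'CXCX': X cannot come right after the subtractive pair XC: once X is subtracted in XC, the next symbol must be smaller than X

No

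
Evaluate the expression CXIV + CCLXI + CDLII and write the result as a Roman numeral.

CXIV = 114, CCLXI = 261, CDLII = 452
114 + 261 = 375
375 + 452 = 827

DCCCXXVII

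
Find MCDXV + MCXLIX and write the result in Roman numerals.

MCDXV = 1415
MCXLIX = 1149
1415 + 1149 = 2564

MMDLXIV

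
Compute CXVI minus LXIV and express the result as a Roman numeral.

CXVI = 116
LXIV = 64
116 - 64 = 52

LII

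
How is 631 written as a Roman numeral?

Convert 631 to Roman numerals:
  631 contains 1×500 (D)
  131 contains 1×100 (C)
  31 contains 3×10 (XXX)
  1 contains 1×1 (I)

DCXXXI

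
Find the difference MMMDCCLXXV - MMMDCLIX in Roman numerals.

MMMDCCLXXV = 3775
MMMDCLIX = 3659
3775 - 3659 = 116

CXVI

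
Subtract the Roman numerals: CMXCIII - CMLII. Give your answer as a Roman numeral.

CMXCIII = 993
CMLII = 952
993 - 952 = 41

XLI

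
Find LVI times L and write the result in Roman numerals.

LVI = 56
L = 50
56 × 50 = 2800

MMDCCC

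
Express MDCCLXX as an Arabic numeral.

MDCCLXX: M=1000, D=500, C=100, C=100, L=50, X=10, X=10
1000 + 500 + 100 + 100 + 50 + 10 + 10 = 1770

1770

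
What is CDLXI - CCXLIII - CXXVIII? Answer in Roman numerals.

CDLXI = 461, CCXLIII = 243, CXXVIII = 128
461 - 243 = 218
218 - 128 = 90

XC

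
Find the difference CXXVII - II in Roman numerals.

CXXVII = 127
II = 2
127 - 2 = 125

CXXV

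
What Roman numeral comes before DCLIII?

DCLIII = 653; previous is 652

DCLII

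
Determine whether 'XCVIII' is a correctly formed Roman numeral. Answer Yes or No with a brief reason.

'XCVIII': Check the rules: uses only the symbols I, V, X, L, C, D, M; no symbol is repeated more than three times in a row; V, L and D each appear at most once; the only place a smaller symbol precedes a larger one is the allowed subtractive pair XC, the symbol right after such a pair (if any) is smaller than the pair's first symbol, and otherwise the values never increase from left to right. Value: XC (90) + V (5) + I (1) + I (1) + I (1) = 98. So it is a valid standard Roman numeral.

Yes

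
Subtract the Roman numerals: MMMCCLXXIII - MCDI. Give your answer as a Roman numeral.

MMMCCLXXIII = 3273
MCDI = 1401
3273 - 1401 = 1872

MDCCCLXXII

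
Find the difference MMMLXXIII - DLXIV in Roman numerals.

MMMLXXIII = 3073
DLXIV = 564
3073 - 564 = 2509

MMDIX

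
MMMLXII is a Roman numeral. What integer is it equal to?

MMMLXII: M=1000, M=1000, M=1000, L=50, X=10, I=1, I=1
1000 + 1000 + 1000 + 50 + 10 + 1 + 1 = 3062

3062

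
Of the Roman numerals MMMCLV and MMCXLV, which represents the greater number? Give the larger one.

MMMCLV = 3155
MMCXLV = 2145
3155 is larger

MMMCLV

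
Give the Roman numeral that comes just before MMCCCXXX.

MMCCCXXX = 2330; previous is 2329

MMCCCXXIX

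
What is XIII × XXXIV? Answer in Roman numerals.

XIII = 13
XXXIV = 34
13 × 34 = 442

CDXLII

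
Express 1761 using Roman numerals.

Convert 1761 to Roman numerals:
  1761 contains 1×1000 (M)
  761 contains 1×500 (D)
  261 contains 2×100 (CC)
  61 contains 1×50 (L)
  11 contains 1×10 (X)
  1 contains 1×1 (I)

MDCCLXI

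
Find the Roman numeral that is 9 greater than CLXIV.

CLXIV = 164
164 + 9 = 173

CLXXIII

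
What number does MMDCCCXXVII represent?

MMDCCCXXVII: M=1000, M=1000, D=500, C=100, C=100, C=100, X=10, X=10, V=5, I=1, I=1
1000 + 1000 + 500 + 100 + 100 + 100 + 10 + 10 + 5 + 1 + 1 = 2827

2827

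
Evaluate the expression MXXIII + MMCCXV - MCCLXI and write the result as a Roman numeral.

MXXIII = 1023, MMCCXV = 2215, MCCLXI = 1261
1023 + 2215 = 3238
3238 - 1261 = 1977

MCMLXXVII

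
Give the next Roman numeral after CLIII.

CLIII = 153; next is 154

CLIV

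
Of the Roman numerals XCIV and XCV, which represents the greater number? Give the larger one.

XCIV = 94
XCV = 95
95 is larger

XCV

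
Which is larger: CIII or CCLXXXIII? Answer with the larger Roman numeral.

CIII = 103
CCLXXXIII = 283
283 is larger

CCLXXXIII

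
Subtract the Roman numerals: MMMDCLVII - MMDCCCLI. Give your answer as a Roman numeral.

MMMDCLVII = 3657
MMDCCCLI = 2851
3657 - 2851 = 806

DCCCVI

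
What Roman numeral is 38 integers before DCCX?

DCCX = 710
710 - 38 = 672

DCLXXII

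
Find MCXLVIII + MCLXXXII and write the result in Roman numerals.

MCXLVIII = 1148
MCLXXXII = 1182
1148 + 1182 = 2330

MMCCCXXX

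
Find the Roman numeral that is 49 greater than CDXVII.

CDXVII = 417
417 + 49 = 466

CDLXVI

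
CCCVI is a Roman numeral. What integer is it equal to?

CCCVI: C=100, C=100, C=100, V=5, I=1
100 + 100 + 100 + 5 + 1 = 306

306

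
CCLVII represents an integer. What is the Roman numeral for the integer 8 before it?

CCLVII = 257
257 - 8 = 249

CCXLIX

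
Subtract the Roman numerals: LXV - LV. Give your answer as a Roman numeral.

LXV = 65
LV = 55
65 - 55 = 10

X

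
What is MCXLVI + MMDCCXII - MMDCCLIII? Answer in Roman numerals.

MCXLVI = 1146, MMDCCXII = 2712, MMDCCLIII = 2753
1146 + 2712 = 3858
3858 - 2753 = 1105

MCV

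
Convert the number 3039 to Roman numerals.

Convert 3039 to Roman numerals:
  3039 contains 3×1000 (MMM)
  39 contains 3×10 (XXX)
  9 contains 1×9 (IX)

MMMXXXIX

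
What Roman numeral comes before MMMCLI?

MMMCLI = 3151; previous is 3150

MMMCL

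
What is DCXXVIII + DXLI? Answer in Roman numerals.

DCXXVIII = 628
DXLI = 541
628 + 541 = 1169

MCLXIX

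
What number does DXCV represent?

DXCV: D=500, XC=90, V=5
500 + 90 + 5 = 595

595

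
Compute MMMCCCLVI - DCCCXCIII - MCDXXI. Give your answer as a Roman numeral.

MMMCCCLVI = 3356, DCCCXCIII = 893, MCDXXI = 1421
3356 - 893 = 2463
2463 - 1421 = 1042

MXLII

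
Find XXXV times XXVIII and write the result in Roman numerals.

XXXV = 35
XXVIII = 28
35 × 28 = 980

CMLXXX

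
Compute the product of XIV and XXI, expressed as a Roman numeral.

XIV = 14
XXI = 21
14 × 21 = 294

CCXCIV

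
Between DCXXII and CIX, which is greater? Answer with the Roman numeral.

DCXXII = 622
CIX = 109
622 is larger

DCXXII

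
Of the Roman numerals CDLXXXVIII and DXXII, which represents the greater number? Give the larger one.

CDLXXXVIII = 488
DXXII = 522
522 is larger

DXXII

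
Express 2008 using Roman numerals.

Convert 2008 to Roman numerals:
  2008 contains 2×1000 (MM)
  8 contains 1×5 (V)
  3 contains 3×1 (III)

MMVIII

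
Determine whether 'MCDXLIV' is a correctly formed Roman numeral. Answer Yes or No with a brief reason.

'MCDXLIV': Check the rules: uses only the symbols I, V, X, L, C, D, M; no symbol is repeated more than three times in a row; V, L and D each appear at most once; the only places a smaller symbol precedes a larger one are the allowed subtractive pairs CD, XL, IV, the symbol right after such a pair (if any) is smaller than the pair's first symbol, and otherwise the values never increase from left to right. Value: M (1000) + CD (400) + XL (40) + IV (4) = 1444. So it is a valid standard Roman numeral.

Yes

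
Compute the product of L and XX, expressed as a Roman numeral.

L = 50
XX = 20
50 × 20 = 1000

M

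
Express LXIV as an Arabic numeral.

LXIV: L=50, X=10, IV=4
50 + 10 + 4 = 64

64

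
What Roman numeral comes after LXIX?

LXIX = 69, so the next integer is 69 + 1 = 70

LXX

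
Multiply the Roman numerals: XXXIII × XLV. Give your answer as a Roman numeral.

XXXIII = 33
XLV = 45
33 × 45 = 1485

MCDLXXXV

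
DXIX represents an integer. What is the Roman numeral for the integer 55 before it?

DXIX = 519
519 - 55 = 464

CDLXIV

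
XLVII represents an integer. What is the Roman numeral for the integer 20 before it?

XLVII = 47
47 - 20 = 27

XXVII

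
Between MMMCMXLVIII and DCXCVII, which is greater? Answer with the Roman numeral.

MMMCMXLVIII = 3948
DCXCVII = 697
3948 is larger

MMMCMXLVIII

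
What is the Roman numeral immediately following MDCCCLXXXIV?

MDCCCLXXXIV = 1884; next is 1885

MDCCCLXXXV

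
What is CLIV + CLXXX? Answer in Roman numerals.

CLIV = 154
CLXXX = 180
154 + 180 = 334

CCCXXXIV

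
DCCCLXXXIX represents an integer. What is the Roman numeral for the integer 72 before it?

DCCCLXXXIX = 889
889 - 72 = 817

DCCCXVII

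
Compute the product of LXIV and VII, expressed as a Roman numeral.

LXIV = 64
VII = 7
64 × 7 = 448

CDXLVIII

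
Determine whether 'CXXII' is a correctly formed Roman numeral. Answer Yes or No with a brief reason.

'CXXII': Check the rules: uses only the symbols I, V, X, L, C, D, M; no symbol is repeated more than three times in a row; V, L and D each appear at most once; no smaller symbol precedes a larger one (values never increase from left to right). Value: C (100) + X (10) + X (10) + I (1) + I (1) = 122. So it is a valid standard Roman numeral.

Yes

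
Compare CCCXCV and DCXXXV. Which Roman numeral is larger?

CCCXCV = 395
DCXXXV = 635
635 is larger

DCXXXV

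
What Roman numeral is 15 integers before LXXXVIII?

LXXXVIII = 88
88 - 15 = 73

LXXIII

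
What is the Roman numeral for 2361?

Convert 2361 to Roman numerals:
  2361 contains 2×1000 (MM)
  361 contains 3×100 (CCC)
  61 contains 1×50 (L)
  11 contains 1×10 (X)
  1 contains 1×1 (I)

MMCCCLXI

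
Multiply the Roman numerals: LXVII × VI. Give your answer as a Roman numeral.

LXVII = 67
VI = 6
67 × 6 = 402

CDII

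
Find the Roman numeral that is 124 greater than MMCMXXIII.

MMCMXXIII = 2923
2923 + 124 = 3047

MMMXLVII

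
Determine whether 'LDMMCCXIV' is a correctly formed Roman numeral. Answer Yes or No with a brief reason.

'LDMMCCXIV': Invalid subtractive combination: LD

No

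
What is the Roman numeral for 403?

Convert 403 to Roman numerals:
  403 contains 1×400 (CD)
  3 contains 3×1 (III)

CDIII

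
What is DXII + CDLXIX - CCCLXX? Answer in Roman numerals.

DXII = 512, CDLXIX = 469, CCCLXX = 370
512 + 469 = 981
981 - 370 = 611

DCXI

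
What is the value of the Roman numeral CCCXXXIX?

CCCXXXIX: C=100, C=100, C=100, X=10, X=10, X=10, IX=9
100 + 100 + 100 + 10 + 10 + 10 + 9 = 339

339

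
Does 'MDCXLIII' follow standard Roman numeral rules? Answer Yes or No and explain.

'MDCXLIII': Check the rules: uses only the symbols I, V, X, L, C, D, M; no symbol is repeated more than three times in a row; V, L and D each appear at most once; the only place a smaller symbol precedes a larger one is the allowed subtractive pair XL, the symbol right after such a pair (if any) is smaller than the pair's first symbol, and otherwise the values never increase from left to right. Value: M (1000) + D (500) + C (100) + XL (40) + I (1) + I (1) + I (1) = 1643. So it is a valid standard Roman numeral.

Yes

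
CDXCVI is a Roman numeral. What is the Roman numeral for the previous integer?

CDXCVI = 496, so the previous integer is 496 - 1 = 495

CDXCV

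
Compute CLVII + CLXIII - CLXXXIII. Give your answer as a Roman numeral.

CLVII = 157, CLXIII = 163, CLXXXIII = 183
157 + 163 = 320
320 - 183 = 137

CXXXVII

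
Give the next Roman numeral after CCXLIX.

CCXLIX = 249; next is 250

CCL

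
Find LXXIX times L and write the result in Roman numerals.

LXXIX = 79
L = 50
79 × 50 = 3950

MMMCML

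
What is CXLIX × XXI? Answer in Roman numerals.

CXLIX = 149
XXI = 21
149 × 21 = 3129

MMMCXXIX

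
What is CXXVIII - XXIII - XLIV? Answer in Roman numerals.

CXXVIII = 128, XXIII = 23, XLIV = 44
128 - 23 = 105
105 - 44 = 61

LXI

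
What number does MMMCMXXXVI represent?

MMMCMXXXVI: M=1000, M=1000, M=1000, CM=900, X=10, X=10, X=10, V=5, I=1
1000 + 1000 + 1000 + 900 + 10 + 10 + 10 + 5 + 1 = 3936

3936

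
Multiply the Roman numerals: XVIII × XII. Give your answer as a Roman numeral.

XVIII = 18
XII = 12
18 × 12 = 216

CCXVI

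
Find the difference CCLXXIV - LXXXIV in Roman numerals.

CCLXXIV = 274
LXXXIV = 84
274 - 84 = 190

CXC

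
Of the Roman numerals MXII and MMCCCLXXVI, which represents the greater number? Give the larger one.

MXII = 1012
MMCCCLXXVI = 2376
2376 is larger

MMCCCLXXVI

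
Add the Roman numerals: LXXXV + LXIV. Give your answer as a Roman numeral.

LXXXV = 85
LXIV = 64
85 + 64 = 149

CXLIX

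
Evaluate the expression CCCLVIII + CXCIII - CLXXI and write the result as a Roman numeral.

CCCLVIII = 358, CXCIII = 193, CLXXI = 171
358 + 193 = 551
551 - 171 = 380

CCCLXXX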